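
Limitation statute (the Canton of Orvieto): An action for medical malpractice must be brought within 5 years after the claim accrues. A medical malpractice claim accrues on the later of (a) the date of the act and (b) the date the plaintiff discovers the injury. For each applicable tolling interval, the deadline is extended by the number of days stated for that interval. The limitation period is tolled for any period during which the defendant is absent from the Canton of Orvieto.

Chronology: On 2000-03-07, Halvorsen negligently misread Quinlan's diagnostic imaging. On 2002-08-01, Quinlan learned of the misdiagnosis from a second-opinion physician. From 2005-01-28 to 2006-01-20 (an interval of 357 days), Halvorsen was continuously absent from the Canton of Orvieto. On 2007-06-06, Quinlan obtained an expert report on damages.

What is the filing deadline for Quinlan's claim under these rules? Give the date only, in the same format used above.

2008-07-23

Because discovery on 2002-08-01 post-dates the 2000-03-07 act, accrual under the later-of rule falls on 2002-08-01.
The untolled deadline — 5 years after 2002-08-01 — is 2007-08-01.
The defendant's absence from the jurisdiction from 2005-01-28 to 2006-01-20 tolled the period for 357 days, extending the deadline to 2008-07-23.
The other events in the timeline have no effect on the limitation period under the stated rules.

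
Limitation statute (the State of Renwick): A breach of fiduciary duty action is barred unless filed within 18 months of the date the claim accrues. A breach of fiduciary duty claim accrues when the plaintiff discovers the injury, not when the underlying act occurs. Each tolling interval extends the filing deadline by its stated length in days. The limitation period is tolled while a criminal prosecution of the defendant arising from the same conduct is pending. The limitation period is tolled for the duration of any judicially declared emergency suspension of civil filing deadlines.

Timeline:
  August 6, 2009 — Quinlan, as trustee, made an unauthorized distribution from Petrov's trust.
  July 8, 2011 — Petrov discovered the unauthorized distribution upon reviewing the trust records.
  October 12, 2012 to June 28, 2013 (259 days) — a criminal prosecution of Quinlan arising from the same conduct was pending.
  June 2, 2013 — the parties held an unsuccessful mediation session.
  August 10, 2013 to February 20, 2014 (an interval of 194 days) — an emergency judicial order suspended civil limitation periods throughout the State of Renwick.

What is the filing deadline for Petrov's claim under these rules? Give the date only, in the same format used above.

April 6, 2014

The claim did not accrue until Petrov discovered the injury on July 8, 2011; the August 6, 2009 act date does not start the clock under the stated rule.
The untolled deadline — 18 months after July 8, 2011 — is January 8, 2013.
The period was tolled for 259 days by the pending criminal prosecution (October 12, 2012 to June 28, 2013), pushing the deadline to September 24, 2013.
Because the emergency suspension of filing deadlines ran from August 10, 2013 to February 20, 2014, the deadline is extended by 194 days to April 6, 2014.
The other events in the timeline have no effect on the limitation period under the stated rules.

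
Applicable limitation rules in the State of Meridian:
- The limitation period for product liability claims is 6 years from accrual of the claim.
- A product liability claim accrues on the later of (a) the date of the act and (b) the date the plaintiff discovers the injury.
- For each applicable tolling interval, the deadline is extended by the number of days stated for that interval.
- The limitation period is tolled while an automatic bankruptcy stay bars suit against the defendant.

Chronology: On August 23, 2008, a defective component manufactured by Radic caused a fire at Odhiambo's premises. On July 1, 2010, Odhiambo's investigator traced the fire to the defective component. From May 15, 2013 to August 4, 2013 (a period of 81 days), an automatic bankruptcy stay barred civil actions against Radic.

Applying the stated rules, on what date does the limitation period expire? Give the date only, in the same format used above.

September 20, 2016

Taking the later of the act (August 23, 2008) and discovery (July 1, 2010), the claim accrued on July 1, 2010.
The untolled deadline — 6 years after July 1, 2010 — is July 1, 2016.
The period was tolled for 81 days by the automatic bankruptcy stay (May 15, 2013 to August 4, 2013), pushing the deadline to September 20, 2016.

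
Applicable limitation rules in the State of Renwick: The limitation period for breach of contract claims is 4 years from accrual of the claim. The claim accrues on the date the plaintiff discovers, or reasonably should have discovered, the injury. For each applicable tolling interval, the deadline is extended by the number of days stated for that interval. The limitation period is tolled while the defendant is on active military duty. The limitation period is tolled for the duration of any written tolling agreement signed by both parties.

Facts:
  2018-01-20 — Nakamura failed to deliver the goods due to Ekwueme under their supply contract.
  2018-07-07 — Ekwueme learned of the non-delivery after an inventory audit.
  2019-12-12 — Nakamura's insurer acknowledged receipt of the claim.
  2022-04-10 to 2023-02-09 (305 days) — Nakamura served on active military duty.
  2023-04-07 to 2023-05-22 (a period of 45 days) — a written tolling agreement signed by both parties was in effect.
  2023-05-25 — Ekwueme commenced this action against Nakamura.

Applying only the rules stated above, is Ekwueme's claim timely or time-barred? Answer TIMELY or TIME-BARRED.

TIMELY

Under the discovery rule, the claim accrued on 2018-07-07, when Ekwueme discovered the injury — not on the 2018-01-20 date of the underlying act.
4 years from 2018-07-07 is 2022-07-07.
Because the defendant's active military service ran from 2022-04-10 to 2023-02-09, the deadline is extended by 305 days to 2023-05-08.
The written tolling agreement from 2023-04-07 to 2023-05-22 tolled the period for 45 days, extending the deadline to 2023-06-22.
Nothing else in the chronology tolls or restarts the period.
Ekwueme filed on 2023-05-25, before the 2023-06-22 deadline, so the action is timely.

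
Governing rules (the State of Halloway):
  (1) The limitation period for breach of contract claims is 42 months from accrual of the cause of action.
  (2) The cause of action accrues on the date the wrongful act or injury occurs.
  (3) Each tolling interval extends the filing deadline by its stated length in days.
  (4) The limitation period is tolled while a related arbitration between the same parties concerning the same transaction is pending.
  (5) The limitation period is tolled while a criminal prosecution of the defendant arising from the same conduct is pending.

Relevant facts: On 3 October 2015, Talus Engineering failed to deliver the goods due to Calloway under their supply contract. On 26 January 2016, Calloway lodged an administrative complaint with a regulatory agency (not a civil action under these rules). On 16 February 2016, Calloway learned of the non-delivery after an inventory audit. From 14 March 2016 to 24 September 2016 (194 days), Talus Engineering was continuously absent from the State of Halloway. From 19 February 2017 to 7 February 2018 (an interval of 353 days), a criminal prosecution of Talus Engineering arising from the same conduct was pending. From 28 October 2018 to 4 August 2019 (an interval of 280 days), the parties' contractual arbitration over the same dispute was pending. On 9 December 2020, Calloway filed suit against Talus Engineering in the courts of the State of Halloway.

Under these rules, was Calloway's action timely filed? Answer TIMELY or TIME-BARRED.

TIMELY

The claim accrued on 3 October 2015, when the wrongful act occurred; under the stated occurrence rule the 16 February 2016 discovery does not delay accrual.
42 months from 3 October 2015 is 3 April 2019.
The period was tolled for 353 days by the pending criminal prosecution (19 February 2017 to 7 February 2018), pushing the deadline to 21 March 2020.
Because the pending related arbitration ran from 28 October 2018 to 4 August 2019, the deadline is extended by 280 days to 26 December 2020.
Although the defendant's absence ran from 14 March 2016 to 24 September 2016, the stated rules do not make that a tolling event, so it is disregarded.
None of the other events listed affects the running of the period under the stated rules.
Filing on 9 December 2020 beat the 26 December 2020 deadline — the action is timely.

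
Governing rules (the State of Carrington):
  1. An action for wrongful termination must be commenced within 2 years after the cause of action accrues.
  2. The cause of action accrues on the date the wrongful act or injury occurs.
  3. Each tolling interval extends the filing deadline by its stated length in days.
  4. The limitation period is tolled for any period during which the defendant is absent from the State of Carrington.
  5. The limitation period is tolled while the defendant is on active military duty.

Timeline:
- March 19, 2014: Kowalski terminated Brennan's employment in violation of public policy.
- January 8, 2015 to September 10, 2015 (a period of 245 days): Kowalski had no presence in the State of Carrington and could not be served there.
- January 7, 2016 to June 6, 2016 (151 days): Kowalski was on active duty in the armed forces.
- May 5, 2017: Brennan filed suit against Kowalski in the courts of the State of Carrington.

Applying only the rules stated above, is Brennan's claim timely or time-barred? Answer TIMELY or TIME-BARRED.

TIME-BARRED

The claim accrued on March 19, 2014, when the wrongful act occurred.
The untolled deadline — 2 years after March 19, 2014 — is March 19, 2016.
The period was tolled for 245 days by the defendant's absence from the jurisdiction (January 8, 2015 to September 10, 2015), pushing the deadline to November 19, 2016.
The defendant's active military service from January 7, 2016 to June 6, 2016 tolled the period for 151 days, extending the deadline to April 19, 2017.
Brennan filed on May 5, 2017, after the April 19, 2017 deadline, so the action is time-barred.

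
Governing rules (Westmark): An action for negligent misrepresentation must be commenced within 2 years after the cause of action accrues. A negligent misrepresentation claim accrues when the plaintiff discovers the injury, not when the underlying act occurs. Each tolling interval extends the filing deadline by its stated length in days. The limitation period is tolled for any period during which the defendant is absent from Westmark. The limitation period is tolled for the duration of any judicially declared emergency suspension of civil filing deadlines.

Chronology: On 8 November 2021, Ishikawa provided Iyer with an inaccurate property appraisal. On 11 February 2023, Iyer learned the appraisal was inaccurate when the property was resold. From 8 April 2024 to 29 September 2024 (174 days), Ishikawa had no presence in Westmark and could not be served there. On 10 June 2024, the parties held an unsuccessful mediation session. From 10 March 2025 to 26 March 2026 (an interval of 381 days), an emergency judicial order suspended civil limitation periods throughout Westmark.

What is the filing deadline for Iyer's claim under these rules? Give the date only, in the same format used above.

20 August 2026

Accrual is tied to discovery, so the period began on 11 February 2023 rather than on 8 November 2021 when the act occurred.
2 years from 11 February 2023 is 11 February 2025.
The defendant's absence from the jurisdiction from 8 April 2024 to 29 September 2024 tolled the period for 174 days, extending the deadline to 4 August 2025.
The emergency suspension of filing deadlines from 10 March 2025 to 26 March 2026 tolled the period for 381 days, extending the deadline to 20 August 2026.
None of the other events listed affects the running of the period under the stated rules.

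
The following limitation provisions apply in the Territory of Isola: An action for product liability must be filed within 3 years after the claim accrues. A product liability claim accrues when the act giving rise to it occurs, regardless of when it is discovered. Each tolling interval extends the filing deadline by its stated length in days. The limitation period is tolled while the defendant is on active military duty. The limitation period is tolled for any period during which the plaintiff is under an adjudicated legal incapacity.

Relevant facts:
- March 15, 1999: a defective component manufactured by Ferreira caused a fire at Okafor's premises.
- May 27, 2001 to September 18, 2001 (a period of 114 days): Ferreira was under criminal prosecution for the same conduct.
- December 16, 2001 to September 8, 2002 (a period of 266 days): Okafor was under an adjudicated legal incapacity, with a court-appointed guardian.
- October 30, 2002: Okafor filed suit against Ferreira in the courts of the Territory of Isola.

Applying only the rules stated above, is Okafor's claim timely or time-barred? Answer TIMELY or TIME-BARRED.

TIMELY

The limitation period began to run on March 15, 1999.
The untolled deadline — 3 years after March 15, 1999 — is March 15, 2002.
Because the plaintiff's legal incapacity ran from December 16, 2001 to September 8, 2002, the deadline is extended by 266 days to December 6, 2002.
The pending criminal prosecution from May 27, 2001 to September 18, 2001 does not toll the period, because no stated rule makes a criminal prosecution a tolling event.
Okafor filed on October 30, 2002, before the December 6, 2002 deadline, so the action is timely.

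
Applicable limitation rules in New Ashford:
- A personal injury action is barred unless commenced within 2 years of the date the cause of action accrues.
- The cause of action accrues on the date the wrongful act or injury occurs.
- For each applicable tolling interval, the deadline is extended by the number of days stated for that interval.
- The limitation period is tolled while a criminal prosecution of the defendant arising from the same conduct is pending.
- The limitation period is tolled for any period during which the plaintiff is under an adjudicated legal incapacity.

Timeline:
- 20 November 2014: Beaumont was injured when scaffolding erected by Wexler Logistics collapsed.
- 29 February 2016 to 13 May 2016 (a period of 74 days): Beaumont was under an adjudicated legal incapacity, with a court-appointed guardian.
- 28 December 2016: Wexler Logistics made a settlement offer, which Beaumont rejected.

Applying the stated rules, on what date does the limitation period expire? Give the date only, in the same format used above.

2 February 2017

The limitation period began to run on 20 November 2014.
2 years from 20 November 2014 is 20 November 2016.
The period was tolled for 74 days by the plaintiff's legal incapacity (29 February 2016 to 13 May 2016), pushing the deadline to 2 February 2017.
The other events in the timeline have no effect on the limitation period under the stated rules.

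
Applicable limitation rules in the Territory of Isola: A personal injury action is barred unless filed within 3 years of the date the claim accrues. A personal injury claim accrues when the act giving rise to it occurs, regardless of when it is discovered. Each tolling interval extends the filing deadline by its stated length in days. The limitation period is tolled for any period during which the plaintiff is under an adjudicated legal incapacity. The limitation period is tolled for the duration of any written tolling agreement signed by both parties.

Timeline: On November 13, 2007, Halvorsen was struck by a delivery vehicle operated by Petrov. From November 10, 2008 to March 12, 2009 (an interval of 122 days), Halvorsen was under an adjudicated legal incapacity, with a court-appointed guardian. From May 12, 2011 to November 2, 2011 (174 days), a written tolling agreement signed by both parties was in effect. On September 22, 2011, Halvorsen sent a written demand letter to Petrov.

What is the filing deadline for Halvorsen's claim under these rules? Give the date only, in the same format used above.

March 15, 2011

The limitation period began to run on November 13, 2007.
3 years from November 13, 2007 is November 13, 2010.
The plaintiff's legal incapacity from November 10, 2008 to March 12, 2009 tolled the period for 122 days, extending the deadline to March 15, 2011.
By the time the written tolling agreement began on May 12, 2011, the limitation period had already expired on March 15, 2011; that interval cannot revive it.
The other events in the timeline have no effect on the limitation period under the stated rules.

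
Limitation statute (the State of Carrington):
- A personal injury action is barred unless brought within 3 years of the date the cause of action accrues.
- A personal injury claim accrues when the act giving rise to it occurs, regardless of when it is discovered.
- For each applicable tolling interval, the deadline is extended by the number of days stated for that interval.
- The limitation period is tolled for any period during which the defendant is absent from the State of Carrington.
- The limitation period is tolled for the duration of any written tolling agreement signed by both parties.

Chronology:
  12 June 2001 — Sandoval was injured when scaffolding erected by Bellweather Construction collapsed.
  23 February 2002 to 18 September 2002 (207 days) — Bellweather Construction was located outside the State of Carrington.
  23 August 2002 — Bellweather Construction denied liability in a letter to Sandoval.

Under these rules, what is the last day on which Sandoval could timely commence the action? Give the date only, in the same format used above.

5 January 2005

The cause of action accrued on 12 June 2001, the date of the act.
Adding the 3 years base period to 12 June 2001 gives a deadline of 12 June 2004, before any tolling.
The period was tolled for 207 days by the defendant's absence from the jurisdiction (23 February 2002 to 18 September 2002), pushing the deadline to 5 January 2005.
None of the other events listed affects the running of the period under the stated rules.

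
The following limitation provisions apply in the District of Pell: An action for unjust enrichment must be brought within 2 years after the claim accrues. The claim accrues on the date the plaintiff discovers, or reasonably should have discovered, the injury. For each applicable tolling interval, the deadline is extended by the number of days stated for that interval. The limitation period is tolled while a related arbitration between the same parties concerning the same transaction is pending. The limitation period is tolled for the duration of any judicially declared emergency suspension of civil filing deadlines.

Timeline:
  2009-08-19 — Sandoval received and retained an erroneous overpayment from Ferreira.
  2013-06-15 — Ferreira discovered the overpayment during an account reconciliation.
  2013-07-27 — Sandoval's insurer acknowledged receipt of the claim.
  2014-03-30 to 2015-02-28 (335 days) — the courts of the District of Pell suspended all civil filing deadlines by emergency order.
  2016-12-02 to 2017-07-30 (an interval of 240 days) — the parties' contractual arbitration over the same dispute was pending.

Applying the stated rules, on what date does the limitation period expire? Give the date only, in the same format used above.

The claim did not accrue until Ferreira discovered the injury on 2013-06-15; the 2009-08-19 act date does not start the clock under the stated rule.
Adding the 2 years base period to 2013-06-15 gives a deadline of 2015-06-15, before any tolling.
The emergency suspension of filing deadlines from 2014-03-30 to 2015-02-28 tolled the period for 335 days, extending the deadline to 2016-05-15.
The pending related arbitration starting 2016-12-02 came too late — the period had run on 2016-05-15 — and so does not extend the deadline.
Nothing else in the chronology tolls or restarts the period.

2016-05-15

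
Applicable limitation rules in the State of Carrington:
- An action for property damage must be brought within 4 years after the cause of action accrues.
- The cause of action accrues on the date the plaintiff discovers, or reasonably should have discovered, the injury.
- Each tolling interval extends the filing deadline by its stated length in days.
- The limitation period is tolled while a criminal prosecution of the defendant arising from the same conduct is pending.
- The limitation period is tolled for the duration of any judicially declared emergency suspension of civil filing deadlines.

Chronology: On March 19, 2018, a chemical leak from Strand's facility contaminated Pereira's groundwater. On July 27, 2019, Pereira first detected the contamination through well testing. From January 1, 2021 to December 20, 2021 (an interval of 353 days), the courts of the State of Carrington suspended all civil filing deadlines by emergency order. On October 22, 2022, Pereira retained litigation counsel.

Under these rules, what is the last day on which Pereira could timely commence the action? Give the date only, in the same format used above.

Accrual is tied to discovery, so the period began on July 27, 2019 rather than on March 19, 2018 when the act occurred.
The untolled deadline — 4 years after July 27, 2019 — is July 27, 2023.
The period was tolled for 353 days by the emergency suspension of filing deadlines (January 1, 2021 to December 20, 2021), pushing the deadline to July 14, 2024.
Nothing else in the chronology tolls or restarts the period.

July 14, 2024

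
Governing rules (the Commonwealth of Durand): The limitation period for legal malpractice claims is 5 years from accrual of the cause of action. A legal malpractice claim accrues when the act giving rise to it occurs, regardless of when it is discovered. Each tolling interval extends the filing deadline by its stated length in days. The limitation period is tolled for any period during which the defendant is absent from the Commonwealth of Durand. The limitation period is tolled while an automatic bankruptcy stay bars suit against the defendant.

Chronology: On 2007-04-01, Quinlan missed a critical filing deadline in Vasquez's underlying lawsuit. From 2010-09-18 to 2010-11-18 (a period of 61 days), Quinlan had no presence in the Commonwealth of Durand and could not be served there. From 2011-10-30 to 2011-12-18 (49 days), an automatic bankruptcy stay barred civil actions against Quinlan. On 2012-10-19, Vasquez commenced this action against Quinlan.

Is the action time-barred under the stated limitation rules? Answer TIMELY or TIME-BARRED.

TIME-BARRED

The cause of action accrued on 2007-04-01, the date of the act.
Adding the 5 years base period to 2007-04-01 gives a deadline of 2012-04-01, before any tolling.
Because the defendant's absence from the jurisdiction ran from 2010-09-18 to 2010-11-18, the deadline is extended by 61 days to 2012-06-01.
The automatic bankruptcy stay from 2011-10-30 to 2011-12-18 tolled the period for 49 days, extending the deadline to 2012-07-20.
The 2012-10-19 filing falls after the 2012-07-20 deadline; the claim is time-barred.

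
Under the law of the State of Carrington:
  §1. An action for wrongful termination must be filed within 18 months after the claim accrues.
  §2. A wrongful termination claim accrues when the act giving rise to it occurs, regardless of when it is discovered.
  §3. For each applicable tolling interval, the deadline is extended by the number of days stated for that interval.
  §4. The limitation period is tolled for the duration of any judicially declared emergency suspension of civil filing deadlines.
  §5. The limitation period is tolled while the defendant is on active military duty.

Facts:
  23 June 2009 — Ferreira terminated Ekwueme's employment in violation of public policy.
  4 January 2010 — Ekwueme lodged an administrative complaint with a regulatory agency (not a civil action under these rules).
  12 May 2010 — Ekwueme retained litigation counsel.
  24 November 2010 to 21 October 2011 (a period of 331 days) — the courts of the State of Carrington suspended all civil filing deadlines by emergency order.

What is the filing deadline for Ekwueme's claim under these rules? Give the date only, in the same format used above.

19 November 2011

The claim accrued on 23 June 2009, when the wrongful act occurred.
Adding the 18 months base period to 23 June 2009 gives a deadline of 23 December 2010, before any tolling.
The period was tolled for 331 days by the emergency suspension of filing deadlines (24 November 2010 to 21 October 2011), pushing the deadline to 19 November 2011.
The other events in the timeline have no effect on the limitation period under the stated rules.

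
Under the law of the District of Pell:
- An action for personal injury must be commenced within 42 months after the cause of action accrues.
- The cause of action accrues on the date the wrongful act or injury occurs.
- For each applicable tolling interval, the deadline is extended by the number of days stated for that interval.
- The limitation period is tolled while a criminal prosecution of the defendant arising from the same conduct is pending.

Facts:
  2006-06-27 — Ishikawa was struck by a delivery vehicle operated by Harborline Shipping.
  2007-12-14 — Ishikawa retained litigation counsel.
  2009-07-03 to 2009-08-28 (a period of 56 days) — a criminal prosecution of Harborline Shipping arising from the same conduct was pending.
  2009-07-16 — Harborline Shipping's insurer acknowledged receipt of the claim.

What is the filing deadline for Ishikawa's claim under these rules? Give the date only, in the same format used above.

The cause of action accrued on 2006-06-27, the date of the act.
Adding the 42 months base period to 2006-06-27 gives a deadline of 2009-12-27, before any tolling.
The pending criminal prosecution from 2009-07-03 to 2009-08-28 tolled the period for 56 days, extending the deadline to 2010-02-21.
Nothing else in the chronology tolls or restarts the period.

2010-02-21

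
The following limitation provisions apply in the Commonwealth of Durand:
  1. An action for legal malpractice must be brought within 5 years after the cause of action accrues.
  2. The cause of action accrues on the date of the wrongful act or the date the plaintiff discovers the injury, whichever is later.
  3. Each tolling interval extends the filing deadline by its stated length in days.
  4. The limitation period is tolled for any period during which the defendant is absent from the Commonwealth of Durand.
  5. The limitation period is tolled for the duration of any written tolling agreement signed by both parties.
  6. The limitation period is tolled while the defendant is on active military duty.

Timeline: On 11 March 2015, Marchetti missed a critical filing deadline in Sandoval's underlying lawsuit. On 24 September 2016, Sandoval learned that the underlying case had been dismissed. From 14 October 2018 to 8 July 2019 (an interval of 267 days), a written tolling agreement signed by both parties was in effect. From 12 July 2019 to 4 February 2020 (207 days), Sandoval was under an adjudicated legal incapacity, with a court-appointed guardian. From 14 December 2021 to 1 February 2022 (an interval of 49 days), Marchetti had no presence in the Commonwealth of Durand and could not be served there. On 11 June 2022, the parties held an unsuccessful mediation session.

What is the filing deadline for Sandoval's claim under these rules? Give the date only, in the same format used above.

6 August 2022

Because discovery on 24 September 2016 post-dates the 11 March 2015 act, accrual under the later-of rule falls on 24 September 2016.
Adding the 5 years base period to 24 September 2016 gives a deadline of 24 September 2021, before any tolling.
The written tolling agreement from 14 October 2018 to 8 July 2019 tolled the period for 267 days, extending the deadline to 18 June 2022.
The period was tolled for 49 days by the defendant's absence from the jurisdiction (14 December 2021 to 1 February 2022), pushing the deadline to 6 August 2022.
The plaintiff's legal incapacity from 12 July 2019 to 4 February 2020 does not toll the period, because no stated rule makes the plaintiff's incapacity a tolling event.
None of the other events listed affects the running of the period under the stated rules.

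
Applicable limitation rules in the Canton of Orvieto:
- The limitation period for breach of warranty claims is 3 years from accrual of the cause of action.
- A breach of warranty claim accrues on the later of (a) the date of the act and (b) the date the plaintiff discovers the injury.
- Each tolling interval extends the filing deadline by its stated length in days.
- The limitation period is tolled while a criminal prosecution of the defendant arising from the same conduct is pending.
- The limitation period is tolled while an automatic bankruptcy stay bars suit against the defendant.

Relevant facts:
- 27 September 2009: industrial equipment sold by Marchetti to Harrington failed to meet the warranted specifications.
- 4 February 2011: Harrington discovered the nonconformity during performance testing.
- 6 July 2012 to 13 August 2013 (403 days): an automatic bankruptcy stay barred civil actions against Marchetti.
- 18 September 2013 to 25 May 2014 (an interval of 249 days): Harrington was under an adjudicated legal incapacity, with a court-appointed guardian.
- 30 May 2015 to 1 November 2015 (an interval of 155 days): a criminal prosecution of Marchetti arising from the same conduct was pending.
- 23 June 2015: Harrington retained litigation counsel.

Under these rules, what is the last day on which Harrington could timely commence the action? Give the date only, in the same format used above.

14 March 2015

The claim accrued on 4 February 2011 — the later of the 27 September 2009 act and the 4 February 2011 discovery.
Adding the 3 years base period to 4 February 2011 gives a deadline of 4 February 2014, before any tolling.
The automatic bankruptcy stay from 6 July 2012 to 13 August 2013 tolled the period for 403 days, extending the deadline to 14 March 2015.
By the time the pending criminal prosecution began on 30 May 2015, the limitation period had already expired on 14 March 2015; that interval cannot revive it.
No stated provision tolls the period for the plaintiff's incapacity, so the interval from 18 September 2013 to 25 May 2014 has no effect on the deadline.
Nothing else in the chronology tolls or restarts the period.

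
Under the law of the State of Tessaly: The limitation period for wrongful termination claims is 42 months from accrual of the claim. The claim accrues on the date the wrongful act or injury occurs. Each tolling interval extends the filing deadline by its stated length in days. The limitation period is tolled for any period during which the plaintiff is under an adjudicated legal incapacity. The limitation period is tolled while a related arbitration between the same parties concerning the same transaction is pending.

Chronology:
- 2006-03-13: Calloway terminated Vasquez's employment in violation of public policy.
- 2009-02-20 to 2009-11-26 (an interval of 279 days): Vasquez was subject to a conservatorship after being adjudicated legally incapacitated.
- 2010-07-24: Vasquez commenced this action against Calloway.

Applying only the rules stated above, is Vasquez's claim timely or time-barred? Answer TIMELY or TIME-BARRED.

The claim accrued on 2006-03-13, the date of the act.
The untolled deadline — 42 months after 2006-03-13 — is 2009-09-13.
The plaintiff's legal incapacity from 2009-02-20 to 2009-11-26 tolled the period for 279 days, extending the deadline to 2010-06-19.
The 2010-07-24 filing falls after the 2010-06-19 deadline; the claim is time-barred.

TIME-BARRED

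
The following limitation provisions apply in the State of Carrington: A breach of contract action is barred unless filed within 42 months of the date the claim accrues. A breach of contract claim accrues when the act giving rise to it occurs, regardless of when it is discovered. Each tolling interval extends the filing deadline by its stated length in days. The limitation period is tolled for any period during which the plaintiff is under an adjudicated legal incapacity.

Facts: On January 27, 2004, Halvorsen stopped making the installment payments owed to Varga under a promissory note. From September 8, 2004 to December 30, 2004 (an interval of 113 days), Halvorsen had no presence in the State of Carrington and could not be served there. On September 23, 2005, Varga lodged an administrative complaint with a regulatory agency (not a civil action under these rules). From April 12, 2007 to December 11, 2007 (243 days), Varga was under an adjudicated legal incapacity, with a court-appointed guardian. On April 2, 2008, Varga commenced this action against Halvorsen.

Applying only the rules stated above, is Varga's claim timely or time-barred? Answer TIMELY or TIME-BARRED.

The claim accrued on January 27, 2004, when the wrongful act occurred.
42 months from January 27, 2004 is July 27, 2007.
The period was tolled for 243 days by the plaintiff's legal incapacity (April 12, 2007 to December 11, 2007), pushing the deadline to March 26, 2008.
No stated provision tolls the period for the defendant's absence, so the interval from September 8, 2004 to December 30, 2004 has no effect on the deadline.
Nothing else in the chronology tolls or restarts the period.
Filing on April 2, 2008 missed the March 26, 2008 deadline — the action is time-barred.

TIME-BARRED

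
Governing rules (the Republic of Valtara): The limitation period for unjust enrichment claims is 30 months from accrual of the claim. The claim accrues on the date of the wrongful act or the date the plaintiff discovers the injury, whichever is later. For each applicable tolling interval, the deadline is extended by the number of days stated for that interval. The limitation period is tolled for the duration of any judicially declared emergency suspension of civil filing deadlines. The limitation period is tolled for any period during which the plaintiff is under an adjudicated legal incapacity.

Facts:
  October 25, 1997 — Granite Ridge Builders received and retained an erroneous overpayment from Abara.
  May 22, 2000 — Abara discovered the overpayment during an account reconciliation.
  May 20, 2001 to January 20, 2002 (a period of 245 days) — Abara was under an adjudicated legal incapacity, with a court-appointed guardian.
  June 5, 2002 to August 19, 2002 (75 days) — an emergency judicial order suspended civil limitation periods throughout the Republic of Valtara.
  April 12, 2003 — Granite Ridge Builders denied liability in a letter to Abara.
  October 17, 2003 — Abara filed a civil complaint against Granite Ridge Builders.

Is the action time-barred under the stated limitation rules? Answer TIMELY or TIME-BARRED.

Because discovery on May 22, 2000 post-dates the October 25, 1997 act, accrual under the later-of rule falls on May 22, 2000.
30 months from May 22, 2000 is November 22, 2002.
The period was tolled for 245 days by the plaintiff's legal incapacity (May 20, 2001 to January 20, 2002), pushing the deadline to July 25, 2003.
The emergency suspension of filing deadlines from June 5, 2002 to August 19, 2002 tolled the period for 75 days, extending the deadline to October 8, 2003.
None of the other events listed affects the running of the period under the stated rules.
The October 17, 2003 filing falls after the October 8, 2003 deadline; the claim is time-barred.

TIME-BARRED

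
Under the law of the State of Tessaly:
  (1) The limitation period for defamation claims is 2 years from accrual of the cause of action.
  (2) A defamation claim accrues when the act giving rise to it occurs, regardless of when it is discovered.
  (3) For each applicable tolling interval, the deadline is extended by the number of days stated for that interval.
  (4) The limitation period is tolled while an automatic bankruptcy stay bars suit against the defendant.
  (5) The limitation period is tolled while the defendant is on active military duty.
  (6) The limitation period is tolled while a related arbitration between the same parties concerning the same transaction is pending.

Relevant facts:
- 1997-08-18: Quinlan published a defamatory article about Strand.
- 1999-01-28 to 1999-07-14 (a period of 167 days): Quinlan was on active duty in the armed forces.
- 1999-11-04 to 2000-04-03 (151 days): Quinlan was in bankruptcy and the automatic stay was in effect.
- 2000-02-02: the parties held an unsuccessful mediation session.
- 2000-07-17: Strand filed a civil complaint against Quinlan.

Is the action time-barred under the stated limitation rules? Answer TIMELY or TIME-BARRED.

The limitation period began to run on 1997-08-18.
The untolled deadline — 2 years after 1997-08-18 — is 1999-08-18.
Because the defendant's active military service ran from 1999-01-28 to 1999-07-14, the deadline is extended by 167 days to 2000-02-01.
The period was tolled for 151 days by the automatic bankruptcy stay (1999-11-04 to 2000-04-03), pushing the deadline to 2000-07-01.
None of the other events listed affects the running of the period under the stated rules.
The 2000-07-17 filing falls after the 2000-07-01 deadline; the claim is time-barred.

TIME-BARRED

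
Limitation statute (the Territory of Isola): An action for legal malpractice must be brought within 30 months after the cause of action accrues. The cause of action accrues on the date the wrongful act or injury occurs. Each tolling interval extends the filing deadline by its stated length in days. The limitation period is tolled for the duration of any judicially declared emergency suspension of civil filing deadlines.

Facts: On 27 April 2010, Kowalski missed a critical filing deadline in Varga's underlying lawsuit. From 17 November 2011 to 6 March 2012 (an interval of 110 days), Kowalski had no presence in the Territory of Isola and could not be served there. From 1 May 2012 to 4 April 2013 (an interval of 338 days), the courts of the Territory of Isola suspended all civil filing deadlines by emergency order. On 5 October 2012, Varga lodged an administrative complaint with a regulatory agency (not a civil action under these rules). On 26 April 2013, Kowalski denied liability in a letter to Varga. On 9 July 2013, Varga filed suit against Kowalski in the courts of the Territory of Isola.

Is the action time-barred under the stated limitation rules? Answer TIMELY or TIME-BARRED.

TIMELY

The limitation period began to run on 27 April 2010.
30 months from 27 April 2010 is 27 October 2012.
The emergency suspension of filing deadlines from 1 May 2012 to 4 April 2013 tolled the period for 338 days, extending the deadline to 30 September 2013.
No stated provision tolls the period for the defendant's absence, so the interval from 17 November 2011 to 6 March 2012 has no effect on the deadline.
Nothing else in the chronology tolls or restarts the period.
Varga filed on 9 July 2013, before the 30 September 2013 deadline, so the action is timely.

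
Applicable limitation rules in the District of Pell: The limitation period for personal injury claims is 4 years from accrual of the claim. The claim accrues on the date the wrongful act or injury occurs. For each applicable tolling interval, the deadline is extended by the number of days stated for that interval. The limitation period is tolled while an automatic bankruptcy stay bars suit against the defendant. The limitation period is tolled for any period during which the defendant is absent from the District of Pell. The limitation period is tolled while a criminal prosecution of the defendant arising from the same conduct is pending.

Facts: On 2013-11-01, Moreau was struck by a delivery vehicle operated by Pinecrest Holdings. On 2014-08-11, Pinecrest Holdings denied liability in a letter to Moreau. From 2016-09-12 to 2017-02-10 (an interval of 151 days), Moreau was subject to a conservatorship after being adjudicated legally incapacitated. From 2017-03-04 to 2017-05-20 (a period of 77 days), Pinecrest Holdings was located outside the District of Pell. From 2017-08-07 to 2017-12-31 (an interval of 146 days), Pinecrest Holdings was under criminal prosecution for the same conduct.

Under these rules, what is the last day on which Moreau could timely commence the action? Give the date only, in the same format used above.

The claim accrued on 2013-11-01, the date of the act.
Adding the 4 years base period to 2013-11-01 gives a deadline of 2017-11-01, before any tolling.
The period was tolled for 77 days by the defendant's absence from the jurisdiction (2017-03-04 to 2017-05-20), pushing the deadline to 2018-01-17.
The period was tolled for 146 days by the pending criminal prosecution (2017-08-07 to 2017-12-31), pushing the deadline to 2018-06-12.
No stated provision tolls the period for the plaintiff's incapacity, so the interval from 2016-09-12 to 2017-02-10 has no effect on the deadline.
The other events in the timeline have no effect on the limitation period under the stated rules.

2018-06-12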